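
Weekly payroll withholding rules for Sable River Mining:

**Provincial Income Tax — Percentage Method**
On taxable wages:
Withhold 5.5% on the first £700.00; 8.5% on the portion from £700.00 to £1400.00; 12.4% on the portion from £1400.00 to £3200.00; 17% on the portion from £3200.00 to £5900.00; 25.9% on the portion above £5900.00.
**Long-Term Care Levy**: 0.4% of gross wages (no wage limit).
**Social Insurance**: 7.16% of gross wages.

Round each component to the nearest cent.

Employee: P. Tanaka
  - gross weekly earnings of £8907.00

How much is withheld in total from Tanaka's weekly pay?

£2232.38

Provincial Income Tax: taxable = £8907.00
  £780.20 + 25.9% × (£8907.00 − £5900.00) = £780.20 + 25.9% × £3007.00 = £1559.01
Long-Term Care Levy: 0.4% × £8907.00 = £35.63
Social Insurance: 7.16% × £8907.00 = £637.74
Total: £1559.01 + £35.63 + £637.74 = £2232.38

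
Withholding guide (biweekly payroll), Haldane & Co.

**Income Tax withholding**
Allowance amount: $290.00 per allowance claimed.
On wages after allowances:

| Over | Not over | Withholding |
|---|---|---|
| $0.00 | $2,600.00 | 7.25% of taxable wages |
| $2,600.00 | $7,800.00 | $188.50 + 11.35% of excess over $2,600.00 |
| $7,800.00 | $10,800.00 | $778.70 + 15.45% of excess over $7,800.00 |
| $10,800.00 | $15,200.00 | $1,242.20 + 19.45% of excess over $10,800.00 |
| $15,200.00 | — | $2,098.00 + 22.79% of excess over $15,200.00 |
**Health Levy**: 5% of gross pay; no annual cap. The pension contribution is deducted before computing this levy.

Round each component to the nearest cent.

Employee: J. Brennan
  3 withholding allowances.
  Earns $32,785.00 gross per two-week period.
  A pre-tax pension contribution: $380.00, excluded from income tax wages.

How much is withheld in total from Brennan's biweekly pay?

$7,441.00

Income Tax: taxable = $32,785.00 − $380.00 − 3×$290.00 = $31,535.00
  $2,098.00 + 22.79% × ($31,535.00 − $15,200.00) = $2,098.00 + 22.79% × $16,335.00 = $5,820.75
Health Levy: 5% × $32,405.00 = $1,620.25
Total: $5,820.75 + $1,620.25 = $7,441.00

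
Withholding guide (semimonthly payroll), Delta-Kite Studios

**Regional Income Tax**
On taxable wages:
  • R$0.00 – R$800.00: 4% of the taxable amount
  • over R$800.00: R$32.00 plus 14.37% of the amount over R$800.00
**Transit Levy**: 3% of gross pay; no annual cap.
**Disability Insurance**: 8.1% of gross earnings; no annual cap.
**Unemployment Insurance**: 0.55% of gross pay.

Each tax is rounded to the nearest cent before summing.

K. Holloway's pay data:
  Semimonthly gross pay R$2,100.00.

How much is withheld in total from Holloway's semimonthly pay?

Regional Income Tax: taxable = R$2,100.00
  R$32.00 + 14.37% × (R$2,100.00 − R$800.00) = R$32.00 + 14.37% × R$1,300.00 = R$218.81
Transit Levy: 3% × R$2,100.00 = R$63.00
Disability Insurance: 8.1% × R$2,100.00 = R$170.10
Unemployment Insurance: 0.55% × R$2,100.00 = R$11.55
Total: R$218.81 + R$63.00 + R$170.10 + R$11.55 = R$463.46

R$463.46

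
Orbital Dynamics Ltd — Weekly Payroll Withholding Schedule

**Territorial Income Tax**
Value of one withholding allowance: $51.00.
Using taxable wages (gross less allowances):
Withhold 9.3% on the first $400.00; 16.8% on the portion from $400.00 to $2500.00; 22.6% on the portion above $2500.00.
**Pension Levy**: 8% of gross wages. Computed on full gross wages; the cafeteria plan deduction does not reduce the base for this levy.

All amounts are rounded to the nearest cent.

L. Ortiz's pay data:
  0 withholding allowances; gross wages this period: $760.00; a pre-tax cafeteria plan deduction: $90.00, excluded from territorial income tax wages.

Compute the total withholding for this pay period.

$143.36

Territorial Income Tax: taxable = $760.00 − $90.00 = $670.00
  $37.20 + 16.8% × ($670.00 − $400.00) = $37.20 + 16.8% × $270.00 = $82.56
Pension Levy: 8% × $760.00 = $60.80
Total: $82.56 + $60.80 = $143.36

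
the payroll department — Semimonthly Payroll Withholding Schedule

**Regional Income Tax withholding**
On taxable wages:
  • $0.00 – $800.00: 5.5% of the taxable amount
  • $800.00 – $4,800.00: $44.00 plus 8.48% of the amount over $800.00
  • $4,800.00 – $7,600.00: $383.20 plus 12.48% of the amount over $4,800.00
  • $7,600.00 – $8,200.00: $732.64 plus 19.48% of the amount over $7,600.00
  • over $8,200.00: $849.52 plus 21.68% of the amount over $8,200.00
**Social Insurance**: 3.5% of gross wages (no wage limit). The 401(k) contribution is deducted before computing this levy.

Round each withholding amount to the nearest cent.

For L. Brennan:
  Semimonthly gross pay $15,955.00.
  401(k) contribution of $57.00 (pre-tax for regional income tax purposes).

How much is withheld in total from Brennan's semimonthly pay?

Regional Income Tax: taxable = $15,955.00 − $57.00 = $15,898.00
  $849.52 + 21.68% × ($15,898.00 − $8,200.00) = $849.52 + 21.68% × $7,698.00 = $2,518.45
Social Insurance: 3.5% × $15,898.00 = $556.43
Total: $2,518.45 + $556.43 = $3,074.88

$3,074.88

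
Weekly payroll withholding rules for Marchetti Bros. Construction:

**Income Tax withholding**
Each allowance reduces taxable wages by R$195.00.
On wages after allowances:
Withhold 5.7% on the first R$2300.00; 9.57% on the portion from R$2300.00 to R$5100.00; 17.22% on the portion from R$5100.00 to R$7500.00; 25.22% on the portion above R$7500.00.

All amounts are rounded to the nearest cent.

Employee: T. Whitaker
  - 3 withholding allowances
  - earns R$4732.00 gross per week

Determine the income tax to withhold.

R$307.86

Income Tax: taxable = R$4732.00 − 3×R$195.00 = R$4147.00
  R$131.10 + 9.57% × (R$4147.00 − R$2300.00) = R$131.10 + 9.57% × R$1847.00 = R$307.86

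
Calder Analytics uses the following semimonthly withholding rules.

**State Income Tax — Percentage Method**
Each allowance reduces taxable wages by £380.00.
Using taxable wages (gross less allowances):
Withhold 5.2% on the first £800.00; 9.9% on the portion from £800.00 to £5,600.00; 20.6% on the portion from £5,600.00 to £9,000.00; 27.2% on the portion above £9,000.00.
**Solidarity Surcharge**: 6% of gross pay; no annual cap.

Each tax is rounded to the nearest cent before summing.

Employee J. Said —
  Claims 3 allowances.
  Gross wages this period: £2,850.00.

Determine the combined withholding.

State Income Tax: taxable = £2,850.00 − 3×£380.00 = £1,710.00
  £41.60 + 9.9% × (£1,710.00 − £800.00) = £41.60 + 9.9% × £910.00 = £131.69
Solidarity Surcharge: 6% × £2,850.00 = £171.00
Total: £131.69 + £171.00 = £302.69

£302.69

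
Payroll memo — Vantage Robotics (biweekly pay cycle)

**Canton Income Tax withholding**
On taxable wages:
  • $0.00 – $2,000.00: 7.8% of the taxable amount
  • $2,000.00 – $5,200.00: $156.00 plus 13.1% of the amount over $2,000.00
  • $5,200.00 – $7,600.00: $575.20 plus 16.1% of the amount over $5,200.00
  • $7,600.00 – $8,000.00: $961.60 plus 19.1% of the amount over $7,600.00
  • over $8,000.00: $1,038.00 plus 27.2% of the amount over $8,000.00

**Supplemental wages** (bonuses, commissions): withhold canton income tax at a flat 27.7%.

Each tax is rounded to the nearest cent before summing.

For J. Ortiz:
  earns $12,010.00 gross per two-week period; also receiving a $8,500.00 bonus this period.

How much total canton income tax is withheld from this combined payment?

$4,483.22

Canton Income Tax: taxable = $12,010.00
  $1,038.00 + 27.2% × ($12,010.00 − $8,000.00) = $1,038.00 + 27.2% × $4,010.00 = $2,128.72
Supplemental (27.7% flat on bonus): 27.7% × $8,500.00 = $2,354.50
Total canton income tax: $2,128.72 + $2,354.50 = $4,483.22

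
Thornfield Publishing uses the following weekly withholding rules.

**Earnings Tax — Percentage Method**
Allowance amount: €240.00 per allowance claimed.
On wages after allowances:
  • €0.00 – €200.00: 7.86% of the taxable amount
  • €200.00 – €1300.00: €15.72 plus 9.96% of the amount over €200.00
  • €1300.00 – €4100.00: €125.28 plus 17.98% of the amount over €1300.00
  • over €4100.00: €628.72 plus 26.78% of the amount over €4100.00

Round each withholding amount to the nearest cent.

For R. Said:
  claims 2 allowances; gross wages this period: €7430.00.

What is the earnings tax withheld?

Earnings Tax: taxable = €7430.00 − 2×€240.00 = €6950.00
  €628.72 + 26.78% × (€6950.00 − €4100.00) = €628.72 + 26.78% × €2850.00 = €1391.95

€1391.95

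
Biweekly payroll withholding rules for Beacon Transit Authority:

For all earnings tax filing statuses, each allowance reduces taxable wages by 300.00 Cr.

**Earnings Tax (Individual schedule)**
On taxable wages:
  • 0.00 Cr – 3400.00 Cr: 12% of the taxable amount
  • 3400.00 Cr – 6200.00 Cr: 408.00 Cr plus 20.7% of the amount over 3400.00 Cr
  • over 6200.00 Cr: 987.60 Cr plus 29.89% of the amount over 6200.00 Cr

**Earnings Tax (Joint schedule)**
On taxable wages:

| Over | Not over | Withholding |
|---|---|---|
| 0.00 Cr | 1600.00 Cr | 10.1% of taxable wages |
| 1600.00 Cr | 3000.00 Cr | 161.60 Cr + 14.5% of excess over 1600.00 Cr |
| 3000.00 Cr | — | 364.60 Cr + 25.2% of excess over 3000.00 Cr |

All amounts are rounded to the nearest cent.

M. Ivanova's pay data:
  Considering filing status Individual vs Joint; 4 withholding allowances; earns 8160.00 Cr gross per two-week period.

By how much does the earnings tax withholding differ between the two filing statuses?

147.76 Cr

Earnings Tax (Individual): taxable = 8160.00 Cr − 4×300.00 Cr = 6960.00 Cr
  987.60 Cr + 29.89% × (6960.00 Cr − 6200.00 Cr) = 987.60 Cr + 29.89% × 760.00 Cr = 1214.76 Cr
Earnings Tax (Joint): taxable = 8160.00 Cr − 4×300.00 Cr = 6960.00 Cr
  364.60 Cr + 25.2% × (6960.00 Cr − 3000.00 Cr) = 364.60 Cr + 25.2% × 3960.00 Cr = 1362.52 Cr
Difference: |1214.76 Cr − 1362.52 Cr| = 147.76 Cr (higher under Joint)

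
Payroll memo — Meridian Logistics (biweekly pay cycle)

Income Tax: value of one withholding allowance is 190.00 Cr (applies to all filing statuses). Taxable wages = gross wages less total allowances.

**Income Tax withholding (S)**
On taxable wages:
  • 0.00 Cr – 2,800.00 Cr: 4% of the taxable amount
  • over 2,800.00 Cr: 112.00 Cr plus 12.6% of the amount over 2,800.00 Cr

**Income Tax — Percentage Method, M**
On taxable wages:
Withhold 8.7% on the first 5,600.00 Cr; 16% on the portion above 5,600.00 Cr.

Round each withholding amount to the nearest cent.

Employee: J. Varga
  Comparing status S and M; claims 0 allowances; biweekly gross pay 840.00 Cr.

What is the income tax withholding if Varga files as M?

Income Tax (M): taxable = 840.00 Cr
  8.7% × 840.00 Cr = 73.08 Cr

73.08 Cr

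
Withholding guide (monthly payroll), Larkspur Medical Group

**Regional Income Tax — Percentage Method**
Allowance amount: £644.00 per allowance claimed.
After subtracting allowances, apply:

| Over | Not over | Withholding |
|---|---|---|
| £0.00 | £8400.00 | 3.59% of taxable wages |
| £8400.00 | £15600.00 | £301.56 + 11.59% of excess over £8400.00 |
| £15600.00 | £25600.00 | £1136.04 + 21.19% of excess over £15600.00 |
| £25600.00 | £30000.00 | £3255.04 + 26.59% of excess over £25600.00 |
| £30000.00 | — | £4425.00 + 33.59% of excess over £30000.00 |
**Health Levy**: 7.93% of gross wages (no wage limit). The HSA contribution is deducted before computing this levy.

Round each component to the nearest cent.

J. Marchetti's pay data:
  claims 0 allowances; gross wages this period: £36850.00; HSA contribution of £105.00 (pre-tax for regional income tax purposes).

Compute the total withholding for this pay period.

Regional Income Tax: taxable = £36850.00 − £105.00 = £36745.00
  £4425.00 + 33.59% × (£36745.00 − £30000.00) = £4425.00 + 33.59% × £6745.00 = £6690.65
Health Levy: 7.93% × £36745.00 = £2913.88
Total: £6690.65 + £2913.88 = £9604.53

£9604.53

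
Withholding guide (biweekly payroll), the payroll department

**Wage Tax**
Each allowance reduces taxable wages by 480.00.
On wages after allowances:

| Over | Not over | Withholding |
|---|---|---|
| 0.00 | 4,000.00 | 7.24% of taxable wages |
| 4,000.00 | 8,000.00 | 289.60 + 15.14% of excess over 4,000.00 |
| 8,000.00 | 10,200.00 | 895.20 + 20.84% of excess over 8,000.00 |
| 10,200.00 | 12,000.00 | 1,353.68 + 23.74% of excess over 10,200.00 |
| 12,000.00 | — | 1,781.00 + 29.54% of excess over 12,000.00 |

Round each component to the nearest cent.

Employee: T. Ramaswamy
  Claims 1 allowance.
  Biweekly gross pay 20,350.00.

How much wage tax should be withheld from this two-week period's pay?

Wage Tax: taxable = 20,350.00 − 1×480.00 = 19,870.00
  1,781.00 + 29.54% × (19,870.00 − 12,000.00) = 1,781.00 + 29.54% × 7,870.00 = 4,105.80

4,105.80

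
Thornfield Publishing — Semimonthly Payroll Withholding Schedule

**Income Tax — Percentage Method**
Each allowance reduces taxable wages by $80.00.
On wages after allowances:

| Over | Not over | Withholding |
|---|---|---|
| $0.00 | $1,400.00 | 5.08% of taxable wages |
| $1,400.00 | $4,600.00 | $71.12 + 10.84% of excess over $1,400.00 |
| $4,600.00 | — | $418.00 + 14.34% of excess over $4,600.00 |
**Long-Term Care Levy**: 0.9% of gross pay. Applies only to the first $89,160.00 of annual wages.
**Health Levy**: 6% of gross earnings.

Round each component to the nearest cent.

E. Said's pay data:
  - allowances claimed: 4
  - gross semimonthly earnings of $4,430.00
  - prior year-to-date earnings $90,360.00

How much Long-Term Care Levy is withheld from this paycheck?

$0.00

Long-Term Care Levy: YTD $90,360.00 ≥ cap $89,160.00 → $0.00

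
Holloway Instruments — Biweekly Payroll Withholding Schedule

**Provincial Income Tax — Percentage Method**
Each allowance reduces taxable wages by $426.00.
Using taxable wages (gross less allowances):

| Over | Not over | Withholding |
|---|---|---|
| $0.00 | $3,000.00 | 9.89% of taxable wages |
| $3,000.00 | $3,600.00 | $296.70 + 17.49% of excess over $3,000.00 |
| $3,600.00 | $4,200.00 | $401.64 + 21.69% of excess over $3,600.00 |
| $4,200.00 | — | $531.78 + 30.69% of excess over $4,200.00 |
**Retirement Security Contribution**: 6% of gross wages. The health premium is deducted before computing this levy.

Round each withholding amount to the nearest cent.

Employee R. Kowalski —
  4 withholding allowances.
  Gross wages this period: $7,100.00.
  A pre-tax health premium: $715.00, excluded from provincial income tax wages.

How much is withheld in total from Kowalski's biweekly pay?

$1,062.50

Provincial Income Tax: taxable = $7,100.00 − $715.00 − 4×$426.00 = $4,681.00
  $531.78 + 30.69% × ($4,681.00 − $4,200.00) = $531.78 + 30.69% × $481.00 = $679.40
Retirement Security Contribution: 6% × $6,385.00 = $383.10
Total: $679.40 + $383.10 = $1,062.50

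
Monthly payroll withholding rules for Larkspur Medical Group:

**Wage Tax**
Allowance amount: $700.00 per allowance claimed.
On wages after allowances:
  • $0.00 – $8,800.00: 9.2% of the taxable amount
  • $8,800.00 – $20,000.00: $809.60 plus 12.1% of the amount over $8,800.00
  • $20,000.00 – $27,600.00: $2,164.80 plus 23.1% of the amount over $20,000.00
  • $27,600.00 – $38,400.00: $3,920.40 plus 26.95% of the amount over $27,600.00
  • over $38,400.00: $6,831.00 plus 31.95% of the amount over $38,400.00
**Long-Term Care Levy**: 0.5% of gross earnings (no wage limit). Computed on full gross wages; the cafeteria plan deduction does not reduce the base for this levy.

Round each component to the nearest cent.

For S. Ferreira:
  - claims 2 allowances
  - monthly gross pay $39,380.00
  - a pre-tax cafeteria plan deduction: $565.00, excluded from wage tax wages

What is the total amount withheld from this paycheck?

Wage Tax: taxable = $39,380.00 − $565.00 − 2×$700.00 = $37,415.00
  $3,920.40 + 26.95% × ($37,415.00 − $27,600.00) = $3,920.40 + 26.95% × $9,815.00 = $6,565.54
Long-Term Care Levy: 0.5% × $39,380.00 = $196.90
Total: $6,565.54 + $196.90 = $6,762.44

$6,762.44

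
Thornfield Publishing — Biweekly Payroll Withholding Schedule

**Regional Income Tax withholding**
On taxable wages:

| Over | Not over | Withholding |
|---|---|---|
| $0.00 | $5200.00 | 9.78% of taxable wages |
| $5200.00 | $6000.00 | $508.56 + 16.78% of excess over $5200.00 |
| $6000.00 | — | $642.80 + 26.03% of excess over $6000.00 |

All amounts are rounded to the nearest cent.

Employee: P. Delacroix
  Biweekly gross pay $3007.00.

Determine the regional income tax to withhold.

$294.08

Regional Income Tax: taxable = $3007.00
  9.78% × $3007.00 = $294.08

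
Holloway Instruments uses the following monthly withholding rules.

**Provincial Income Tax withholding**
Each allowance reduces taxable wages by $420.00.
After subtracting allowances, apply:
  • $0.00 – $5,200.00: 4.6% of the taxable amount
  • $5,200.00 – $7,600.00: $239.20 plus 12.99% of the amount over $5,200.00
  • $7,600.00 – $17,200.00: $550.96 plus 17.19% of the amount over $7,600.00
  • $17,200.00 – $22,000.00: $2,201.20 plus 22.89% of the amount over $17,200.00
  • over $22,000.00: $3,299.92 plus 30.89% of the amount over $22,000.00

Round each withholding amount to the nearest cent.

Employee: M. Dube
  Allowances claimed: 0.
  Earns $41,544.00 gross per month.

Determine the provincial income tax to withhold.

$9,337.06

Provincial Income Tax: taxable = $41,544.00
  $3,299.92 + 30.89% × ($41,544.00 − $22,000.00) = $3,299.92 + 30.89% × $19,544.00 = $9,337.06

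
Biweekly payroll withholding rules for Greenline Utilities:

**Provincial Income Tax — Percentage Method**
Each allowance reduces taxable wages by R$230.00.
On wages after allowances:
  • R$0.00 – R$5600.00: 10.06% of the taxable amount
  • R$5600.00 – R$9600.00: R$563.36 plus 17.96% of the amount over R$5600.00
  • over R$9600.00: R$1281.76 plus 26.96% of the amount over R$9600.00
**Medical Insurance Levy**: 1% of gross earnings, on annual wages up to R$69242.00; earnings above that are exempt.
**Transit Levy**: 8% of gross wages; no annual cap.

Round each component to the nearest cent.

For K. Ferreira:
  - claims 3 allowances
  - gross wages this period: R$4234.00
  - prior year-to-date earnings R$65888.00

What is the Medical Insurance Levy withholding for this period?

Medical Insurance Levy: cap R$69242.00 − YTD R$65888.00 = R$3354.00 subject; 1% × R$3354.00 = R$33.54

R$33.54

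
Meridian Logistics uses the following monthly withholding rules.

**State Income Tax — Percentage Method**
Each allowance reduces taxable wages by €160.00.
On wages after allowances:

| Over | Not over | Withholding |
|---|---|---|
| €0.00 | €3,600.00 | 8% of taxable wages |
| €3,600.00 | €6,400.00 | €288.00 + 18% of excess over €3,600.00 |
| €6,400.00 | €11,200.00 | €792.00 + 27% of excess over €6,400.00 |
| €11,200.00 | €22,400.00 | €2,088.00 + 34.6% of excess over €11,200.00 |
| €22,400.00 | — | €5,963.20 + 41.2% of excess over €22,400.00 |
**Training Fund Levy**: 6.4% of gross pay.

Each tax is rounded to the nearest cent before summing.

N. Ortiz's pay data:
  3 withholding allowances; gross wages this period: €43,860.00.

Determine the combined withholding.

State Income Tax: taxable = €43,860.00 − 3×€160.00 = €43,380.00
  €5,963.20 + 41.2% × (€43,380.00 − €22,400.00) = €5,963.20 + 41.2% × €20,980.00 = €14,606.96
Training Fund Levy: 6.4% × €43,860.00 = €2,807.04
Total: €14,606.96 + €2,807.04 = €17,414.00

€17,414.00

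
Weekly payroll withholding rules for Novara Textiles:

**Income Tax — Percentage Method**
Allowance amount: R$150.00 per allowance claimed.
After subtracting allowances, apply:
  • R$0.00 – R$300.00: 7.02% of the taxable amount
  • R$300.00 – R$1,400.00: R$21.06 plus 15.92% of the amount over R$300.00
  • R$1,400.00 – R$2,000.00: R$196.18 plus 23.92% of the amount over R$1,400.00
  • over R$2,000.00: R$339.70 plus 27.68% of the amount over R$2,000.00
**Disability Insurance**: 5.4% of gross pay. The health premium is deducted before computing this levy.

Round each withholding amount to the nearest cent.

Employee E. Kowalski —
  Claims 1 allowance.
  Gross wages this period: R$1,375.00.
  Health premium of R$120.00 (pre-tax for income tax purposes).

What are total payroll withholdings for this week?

R$216.99

Income Tax: taxable = R$1,375.00 − R$120.00 − 1×R$150.00 = R$1,105.00
  R$21.06 + 15.92% × (R$1,105.00 − R$300.00) = R$21.06 + 15.92% × R$805.00 = R$149.22
Disability Insurance: 5.4% × R$1,255.00 = R$67.77
Total: R$149.22 + R$67.77 = R$216.99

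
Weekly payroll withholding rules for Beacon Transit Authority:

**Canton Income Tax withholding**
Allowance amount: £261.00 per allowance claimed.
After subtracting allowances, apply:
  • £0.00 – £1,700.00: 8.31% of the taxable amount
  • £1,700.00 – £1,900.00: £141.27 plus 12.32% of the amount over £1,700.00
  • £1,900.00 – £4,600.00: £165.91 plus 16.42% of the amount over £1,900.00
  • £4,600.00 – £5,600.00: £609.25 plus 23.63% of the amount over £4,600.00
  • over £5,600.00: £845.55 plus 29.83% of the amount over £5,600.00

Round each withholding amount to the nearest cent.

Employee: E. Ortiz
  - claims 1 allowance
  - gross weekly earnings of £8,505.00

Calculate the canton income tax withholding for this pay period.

Canton Income Tax: taxable = £8,505.00 − 1×£261.00 = £8,244.00
  £845.55 + 29.83% × (£8,244.00 − £5,600.00) = £845.55 + 29.83% × £2,644.00 = £1,634.26

£1,634.26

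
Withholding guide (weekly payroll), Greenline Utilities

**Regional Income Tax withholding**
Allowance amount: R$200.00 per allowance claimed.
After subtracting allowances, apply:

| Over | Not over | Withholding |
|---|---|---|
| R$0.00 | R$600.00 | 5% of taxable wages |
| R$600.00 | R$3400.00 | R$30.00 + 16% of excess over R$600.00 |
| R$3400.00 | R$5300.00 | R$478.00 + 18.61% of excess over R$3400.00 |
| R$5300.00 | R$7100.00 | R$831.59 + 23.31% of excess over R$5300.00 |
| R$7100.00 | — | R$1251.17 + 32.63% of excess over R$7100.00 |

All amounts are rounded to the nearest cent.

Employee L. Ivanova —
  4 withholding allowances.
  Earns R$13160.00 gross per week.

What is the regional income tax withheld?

Regional Income Tax: taxable = R$13160.00 − 4×R$200.00 = R$12360.00
  R$1251.17 + 32.63% × (R$12360.00 − R$7100.00) = R$1251.17 + 32.63% × R$5260.00 = R$2967.51

R$2967.51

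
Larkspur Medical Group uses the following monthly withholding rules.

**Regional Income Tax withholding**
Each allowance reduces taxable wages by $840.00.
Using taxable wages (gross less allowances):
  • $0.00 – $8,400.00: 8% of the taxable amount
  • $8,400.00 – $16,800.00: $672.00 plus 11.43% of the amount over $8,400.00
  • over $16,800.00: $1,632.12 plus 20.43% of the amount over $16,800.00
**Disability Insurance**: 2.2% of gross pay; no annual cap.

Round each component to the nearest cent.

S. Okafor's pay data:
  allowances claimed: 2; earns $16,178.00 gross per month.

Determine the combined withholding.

$1,724.92

Regional Income Tax: taxable = $16,178.00 − 2×$840.00 = $14,498.00
  $672.00 + 11.43% × ($14,498.00 − $8,400.00) = $672.00 + 11.43% × $6,098.00 = $1,369.00
Disability Insurance: 2.2% × $16,178.00 = $355.92
Total: $1,369.00 + $355.92 = $1,724.92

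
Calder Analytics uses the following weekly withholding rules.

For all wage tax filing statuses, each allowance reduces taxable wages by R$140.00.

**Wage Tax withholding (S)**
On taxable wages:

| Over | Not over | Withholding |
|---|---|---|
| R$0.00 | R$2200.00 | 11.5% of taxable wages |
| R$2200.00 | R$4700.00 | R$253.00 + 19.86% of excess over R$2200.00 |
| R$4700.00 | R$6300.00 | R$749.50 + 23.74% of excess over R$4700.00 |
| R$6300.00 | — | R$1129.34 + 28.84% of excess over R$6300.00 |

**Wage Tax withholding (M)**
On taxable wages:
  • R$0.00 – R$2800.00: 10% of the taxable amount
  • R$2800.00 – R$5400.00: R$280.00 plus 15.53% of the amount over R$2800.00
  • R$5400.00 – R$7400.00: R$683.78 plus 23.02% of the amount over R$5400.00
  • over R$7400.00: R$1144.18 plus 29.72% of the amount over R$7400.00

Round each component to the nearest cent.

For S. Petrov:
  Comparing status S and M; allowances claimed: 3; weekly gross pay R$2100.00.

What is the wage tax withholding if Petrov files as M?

R$168.00

Wage Tax (M): taxable = R$2100.00 − 3×R$140.00 = R$1680.00
  10% × R$1680.00 = R$168.00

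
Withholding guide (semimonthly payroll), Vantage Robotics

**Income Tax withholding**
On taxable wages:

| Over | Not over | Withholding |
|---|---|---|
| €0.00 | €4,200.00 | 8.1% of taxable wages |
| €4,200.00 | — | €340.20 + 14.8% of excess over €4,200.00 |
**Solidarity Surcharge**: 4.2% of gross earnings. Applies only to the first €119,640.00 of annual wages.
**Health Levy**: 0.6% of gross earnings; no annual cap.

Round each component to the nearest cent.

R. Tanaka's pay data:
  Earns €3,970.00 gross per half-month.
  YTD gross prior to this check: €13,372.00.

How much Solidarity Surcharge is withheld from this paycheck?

€166.74

Solidarity Surcharge: 4.2% × €3,970.00 = €166.74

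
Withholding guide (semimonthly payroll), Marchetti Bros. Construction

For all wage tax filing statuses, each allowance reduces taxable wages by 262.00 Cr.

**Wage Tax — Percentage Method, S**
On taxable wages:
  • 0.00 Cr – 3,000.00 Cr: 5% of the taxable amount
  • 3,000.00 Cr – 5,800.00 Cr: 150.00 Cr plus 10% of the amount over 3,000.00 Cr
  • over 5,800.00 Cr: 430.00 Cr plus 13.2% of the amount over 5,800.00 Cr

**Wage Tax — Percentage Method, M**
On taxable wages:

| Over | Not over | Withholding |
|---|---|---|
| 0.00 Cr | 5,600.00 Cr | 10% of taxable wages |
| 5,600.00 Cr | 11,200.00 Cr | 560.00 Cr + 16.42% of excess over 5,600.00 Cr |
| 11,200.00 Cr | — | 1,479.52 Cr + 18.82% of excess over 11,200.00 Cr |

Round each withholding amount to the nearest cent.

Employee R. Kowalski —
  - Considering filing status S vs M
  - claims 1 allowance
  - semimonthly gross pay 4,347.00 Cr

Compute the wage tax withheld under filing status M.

408.50 Cr

Wage Tax (M): taxable = 4,347.00 Cr − 1×262.00 Cr = 4,085.00 Cr
  10% × 4,085.00 Cr = 408.50 Cr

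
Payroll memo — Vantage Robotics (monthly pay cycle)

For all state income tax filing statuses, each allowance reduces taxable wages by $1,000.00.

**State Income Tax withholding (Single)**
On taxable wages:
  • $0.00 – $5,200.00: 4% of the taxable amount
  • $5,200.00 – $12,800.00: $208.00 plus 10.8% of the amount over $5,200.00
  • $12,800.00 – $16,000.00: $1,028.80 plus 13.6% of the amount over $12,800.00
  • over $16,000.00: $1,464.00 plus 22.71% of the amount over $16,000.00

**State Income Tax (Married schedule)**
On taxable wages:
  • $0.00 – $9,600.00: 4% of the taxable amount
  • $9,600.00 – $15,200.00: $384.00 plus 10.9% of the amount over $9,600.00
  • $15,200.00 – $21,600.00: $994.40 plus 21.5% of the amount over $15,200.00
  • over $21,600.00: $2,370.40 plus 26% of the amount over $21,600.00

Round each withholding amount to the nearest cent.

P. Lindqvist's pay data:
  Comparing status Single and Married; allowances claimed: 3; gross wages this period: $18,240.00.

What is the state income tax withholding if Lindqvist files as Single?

$1,360.64

State Income Tax (Single): taxable = $18,240.00 − 3×$1,000.00 = $15,240.00
  $1,028.80 + 13.6% × ($15,240.00 − $12,800.00) = $1,028.80 + 13.6% × $2,440.00 = $1,360.64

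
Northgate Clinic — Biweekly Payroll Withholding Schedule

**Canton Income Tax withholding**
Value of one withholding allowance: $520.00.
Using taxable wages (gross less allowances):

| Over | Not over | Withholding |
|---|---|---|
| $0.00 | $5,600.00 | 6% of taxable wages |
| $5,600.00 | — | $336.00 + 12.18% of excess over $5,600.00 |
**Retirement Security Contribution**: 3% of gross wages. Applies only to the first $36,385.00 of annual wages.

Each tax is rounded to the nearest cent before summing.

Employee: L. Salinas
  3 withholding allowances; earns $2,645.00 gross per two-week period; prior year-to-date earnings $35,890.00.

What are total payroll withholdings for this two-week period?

Canton Income Tax: taxable = $2,645.00 − 3×$520.00 = $1,085.00
  6% × $1,085.00 = $65.10
Retirement Security Contribution: cap $36,385.00 − YTD $35,890.00 = $495.00 subject; 3% × $495.00 = $14.85
Total: $65.10 + $14.85 = $79.95

$79.95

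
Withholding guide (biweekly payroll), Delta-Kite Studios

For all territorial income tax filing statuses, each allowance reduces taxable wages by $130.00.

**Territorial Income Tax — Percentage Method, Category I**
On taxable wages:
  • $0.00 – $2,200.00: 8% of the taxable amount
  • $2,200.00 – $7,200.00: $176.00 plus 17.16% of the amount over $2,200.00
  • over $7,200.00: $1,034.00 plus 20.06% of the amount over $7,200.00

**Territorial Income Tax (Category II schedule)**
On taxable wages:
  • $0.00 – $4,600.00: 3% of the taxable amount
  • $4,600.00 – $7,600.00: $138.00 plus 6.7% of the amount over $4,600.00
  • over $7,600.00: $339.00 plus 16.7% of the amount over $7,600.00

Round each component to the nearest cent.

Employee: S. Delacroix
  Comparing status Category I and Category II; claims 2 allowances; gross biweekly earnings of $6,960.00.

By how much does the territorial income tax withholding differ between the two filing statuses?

$669.50

Territorial Income Tax (Category I): taxable = $6,960.00 − 2×$130.00 = $6,700.00
  $176.00 + 17.16% × ($6,700.00 − $2,200.00) = $176.00 + 17.16% × $4,500.00 = $948.20
Territorial Income Tax (Category II): taxable = $6,960.00 − 2×$130.00 = $6,700.00
  $138.00 + 6.7% × ($6,700.00 − $4,600.00) = $138.00 + 6.7% × $2,100.00 = $278.70
Difference: |$948.20 − $278.70| = $669.50 (higher under Category I)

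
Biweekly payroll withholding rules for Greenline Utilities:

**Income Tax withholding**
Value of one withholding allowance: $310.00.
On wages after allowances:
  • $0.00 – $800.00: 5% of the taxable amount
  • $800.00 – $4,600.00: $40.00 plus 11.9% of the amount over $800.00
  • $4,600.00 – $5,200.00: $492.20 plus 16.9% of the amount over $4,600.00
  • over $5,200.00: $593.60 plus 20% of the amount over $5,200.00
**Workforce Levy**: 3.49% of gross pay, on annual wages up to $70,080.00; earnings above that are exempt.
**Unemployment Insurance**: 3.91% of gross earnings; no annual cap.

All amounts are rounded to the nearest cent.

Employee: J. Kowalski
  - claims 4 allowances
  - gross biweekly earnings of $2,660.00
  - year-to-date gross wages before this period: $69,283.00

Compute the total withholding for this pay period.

Income Tax: taxable = $2,660.00 − 4×$310.00 = $1,420.00
  $40.00 + 11.9% × ($1,420.00 − $800.00) = $40.00 + 11.9% × $620.00 = $113.78
Workforce Levy: cap $70,080.00 − YTD $69,283.00 = $797.00 subject; 3.49% × $797.00 = $27.82
Unemployment Insurance: 3.91% × $2,660.00 = $104.01
Total: $113.78 + $27.82 + $104.01 = $245.61

$245.61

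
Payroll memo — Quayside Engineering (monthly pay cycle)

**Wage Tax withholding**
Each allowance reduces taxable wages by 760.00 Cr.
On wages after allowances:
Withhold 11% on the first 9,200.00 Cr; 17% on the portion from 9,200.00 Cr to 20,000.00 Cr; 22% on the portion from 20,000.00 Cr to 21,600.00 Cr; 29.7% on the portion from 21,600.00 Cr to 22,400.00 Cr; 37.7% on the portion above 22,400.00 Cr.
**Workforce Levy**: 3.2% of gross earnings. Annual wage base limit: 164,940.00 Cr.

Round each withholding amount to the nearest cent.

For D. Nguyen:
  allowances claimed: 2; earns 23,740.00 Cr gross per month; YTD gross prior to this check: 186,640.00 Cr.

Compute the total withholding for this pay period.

Wage Tax: taxable = 23,740.00 Cr − 2×760.00 Cr = 22,220.00 Cr
  3,200.00 Cr + 29.7% × (22,220.00 Cr − 21,600.00 Cr) = 3,200.00 Cr + 29.7% × 620.00 Cr = 3,384.14 Cr
Workforce Levy: YTD 186,640.00 Cr ≥ cap 164,940.00 Cr → 0.00 Cr
Total: 3,384.14 Cr + 0.00 Cr = 3,384.14 Cr

3,384.14 Cr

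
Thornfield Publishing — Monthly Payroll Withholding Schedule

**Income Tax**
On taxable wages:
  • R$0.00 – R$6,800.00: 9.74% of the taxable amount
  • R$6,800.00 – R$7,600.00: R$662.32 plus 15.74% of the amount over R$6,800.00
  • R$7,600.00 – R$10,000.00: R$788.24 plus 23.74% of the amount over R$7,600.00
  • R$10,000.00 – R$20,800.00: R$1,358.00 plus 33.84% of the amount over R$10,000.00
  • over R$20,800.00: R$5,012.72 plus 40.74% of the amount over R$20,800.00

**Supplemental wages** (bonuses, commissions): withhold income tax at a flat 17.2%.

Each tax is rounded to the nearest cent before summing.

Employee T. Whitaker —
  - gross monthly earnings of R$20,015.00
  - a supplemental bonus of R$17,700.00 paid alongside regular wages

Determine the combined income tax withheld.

Income Tax: taxable = R$20,015.00
  R$1,358.00 + 33.84% × (R$20,015.00 − R$10,000.00) = R$1,358.00 + 33.84% × R$10,015.00 = R$4,747.08
Supplemental (17.2% flat on bonus): 17.2% × R$17,700.00 = R$3,044.40
Total income tax: R$4,747.08 + R$3,044.40 = R$7,791.48

R$7,791.48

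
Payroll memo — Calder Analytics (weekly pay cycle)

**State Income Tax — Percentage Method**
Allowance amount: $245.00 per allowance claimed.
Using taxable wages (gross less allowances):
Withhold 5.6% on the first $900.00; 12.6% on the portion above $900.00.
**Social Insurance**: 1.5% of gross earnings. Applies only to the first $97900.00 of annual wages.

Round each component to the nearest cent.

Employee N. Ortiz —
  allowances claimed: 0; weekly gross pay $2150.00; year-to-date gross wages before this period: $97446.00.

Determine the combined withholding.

$214.71

State Income Tax: taxable = $2150.00
  $50.40 + 12.6% × ($2150.00 − $900.00) = $50.40 + 12.6% × $1250.00 = $207.90
Social Insurance: cap $97900.00 − YTD $97446.00 = $454.00 subject; 1.5% × $454.00 = $6.81
Total: $207.90 + $6.81 = $214.71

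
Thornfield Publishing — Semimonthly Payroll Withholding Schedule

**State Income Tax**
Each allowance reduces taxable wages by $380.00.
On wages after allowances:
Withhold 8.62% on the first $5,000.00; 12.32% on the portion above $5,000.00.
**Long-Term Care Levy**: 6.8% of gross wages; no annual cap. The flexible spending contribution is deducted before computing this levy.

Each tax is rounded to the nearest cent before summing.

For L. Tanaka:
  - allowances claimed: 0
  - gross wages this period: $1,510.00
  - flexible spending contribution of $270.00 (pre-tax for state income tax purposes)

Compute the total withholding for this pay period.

State Income Tax: taxable = $1,510.00 − $270.00 = $1,240.00
  8.62% × $1,240.00 = $106.89
Long-Term Care Levy: 6.8% × $1,240.00 = $84.32
Total: $106.89 + $84.32 = $191.21

$191.21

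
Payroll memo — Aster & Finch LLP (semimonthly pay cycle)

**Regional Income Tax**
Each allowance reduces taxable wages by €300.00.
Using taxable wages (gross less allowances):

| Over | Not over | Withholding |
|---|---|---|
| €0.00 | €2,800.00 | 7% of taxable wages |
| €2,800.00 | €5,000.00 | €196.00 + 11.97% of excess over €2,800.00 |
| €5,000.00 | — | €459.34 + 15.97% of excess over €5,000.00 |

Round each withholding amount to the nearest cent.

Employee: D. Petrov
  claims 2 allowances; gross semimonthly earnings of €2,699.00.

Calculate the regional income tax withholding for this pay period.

€146.93

Regional Income Tax: taxable = €2,699.00 − 2×€300.00 = €2,099.00
  7% × €2,099.00 = €146.93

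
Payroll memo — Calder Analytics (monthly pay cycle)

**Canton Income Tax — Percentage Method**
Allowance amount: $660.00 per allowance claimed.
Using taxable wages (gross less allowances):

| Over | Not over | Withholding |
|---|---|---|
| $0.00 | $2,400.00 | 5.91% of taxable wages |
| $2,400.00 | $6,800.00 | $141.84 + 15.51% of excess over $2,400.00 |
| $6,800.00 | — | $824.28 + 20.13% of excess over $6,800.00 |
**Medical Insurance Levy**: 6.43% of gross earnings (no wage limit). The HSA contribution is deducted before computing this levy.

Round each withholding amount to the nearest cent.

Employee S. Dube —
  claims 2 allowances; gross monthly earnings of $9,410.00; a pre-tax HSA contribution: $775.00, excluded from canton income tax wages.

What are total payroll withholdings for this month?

Canton Income Tax: taxable = $9,410.00 − $775.00 − 2×$660.00 = $7,315.00
  $824.28 + 20.13% × ($7,315.00 − $6,800.00) = $824.28 + 20.13% × $515.00 = $927.95
Medical Insurance Levy: 6.43% × $8,635.00 = $555.23
Total: $927.95 + $555.23 = $1,483.18

$1,483.18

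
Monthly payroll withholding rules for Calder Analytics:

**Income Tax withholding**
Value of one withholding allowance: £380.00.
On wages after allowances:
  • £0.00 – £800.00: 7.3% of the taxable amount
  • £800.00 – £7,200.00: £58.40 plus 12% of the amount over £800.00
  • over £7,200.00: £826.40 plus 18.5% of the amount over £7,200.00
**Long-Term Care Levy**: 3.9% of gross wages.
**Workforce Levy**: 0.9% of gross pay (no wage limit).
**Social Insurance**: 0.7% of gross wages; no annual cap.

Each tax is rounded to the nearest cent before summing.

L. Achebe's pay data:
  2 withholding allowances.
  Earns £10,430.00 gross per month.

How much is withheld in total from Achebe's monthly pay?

Income Tax: taxable = £10,430.00 − 2×£380.00 = £9,670.00
  £826.40 + 18.5% × (£9,670.00 − £7,200.00) = £826.40 + 18.5% × £2,470.00 = £1,283.35
Long-Term Care Levy: 3.9% × £10,430.00 = £406.77
Workforce Levy: 0.9% × £10,430.00 = £93.87
Social Insurance: 0.7% × £10,430.00 = £73.01
Total: £1,283.35 + £406.77 + £93.87 + £73.01 = £1,857.00

£1,857.00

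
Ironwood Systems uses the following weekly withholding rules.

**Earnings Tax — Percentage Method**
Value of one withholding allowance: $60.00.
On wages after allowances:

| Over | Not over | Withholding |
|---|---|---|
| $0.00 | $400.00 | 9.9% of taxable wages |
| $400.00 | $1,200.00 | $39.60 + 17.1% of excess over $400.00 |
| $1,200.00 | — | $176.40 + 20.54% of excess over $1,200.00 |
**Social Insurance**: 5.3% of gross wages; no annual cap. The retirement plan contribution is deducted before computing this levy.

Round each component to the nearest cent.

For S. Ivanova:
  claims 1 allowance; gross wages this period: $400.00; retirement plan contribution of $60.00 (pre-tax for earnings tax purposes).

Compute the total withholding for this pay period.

$45.74

Earnings Tax: taxable = $400.00 − $60.00 − 1×$60.00 = $280.00
  9.9% × $280.00 = $27.72
Social Insurance: 5.3% × $340.00 = $18.02
Total: $27.72 + $18.02 = $45.74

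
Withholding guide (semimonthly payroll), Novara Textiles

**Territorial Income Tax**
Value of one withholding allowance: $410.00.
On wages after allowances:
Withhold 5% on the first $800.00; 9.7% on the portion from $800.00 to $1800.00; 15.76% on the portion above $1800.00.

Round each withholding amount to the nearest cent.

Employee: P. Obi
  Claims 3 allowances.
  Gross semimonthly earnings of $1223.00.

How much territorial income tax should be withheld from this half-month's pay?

Territorial Income Tax: taxable = $1223.00 − 3×$410.00 = $-7.00
  Taxable ≤ 0 → $0.00

$0.00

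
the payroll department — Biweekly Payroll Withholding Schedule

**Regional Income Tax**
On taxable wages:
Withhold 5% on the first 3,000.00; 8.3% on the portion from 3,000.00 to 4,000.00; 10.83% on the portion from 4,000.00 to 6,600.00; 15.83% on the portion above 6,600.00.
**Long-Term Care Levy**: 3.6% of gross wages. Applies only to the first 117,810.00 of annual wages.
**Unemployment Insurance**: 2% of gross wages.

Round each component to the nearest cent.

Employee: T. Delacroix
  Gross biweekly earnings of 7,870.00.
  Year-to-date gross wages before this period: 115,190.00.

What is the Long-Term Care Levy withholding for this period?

Long-Term Care Levy: cap 117,810.00 − YTD 115,190.00 = 2,620.00 subject; 3.6% × 2,620.00 = 94.32

94.32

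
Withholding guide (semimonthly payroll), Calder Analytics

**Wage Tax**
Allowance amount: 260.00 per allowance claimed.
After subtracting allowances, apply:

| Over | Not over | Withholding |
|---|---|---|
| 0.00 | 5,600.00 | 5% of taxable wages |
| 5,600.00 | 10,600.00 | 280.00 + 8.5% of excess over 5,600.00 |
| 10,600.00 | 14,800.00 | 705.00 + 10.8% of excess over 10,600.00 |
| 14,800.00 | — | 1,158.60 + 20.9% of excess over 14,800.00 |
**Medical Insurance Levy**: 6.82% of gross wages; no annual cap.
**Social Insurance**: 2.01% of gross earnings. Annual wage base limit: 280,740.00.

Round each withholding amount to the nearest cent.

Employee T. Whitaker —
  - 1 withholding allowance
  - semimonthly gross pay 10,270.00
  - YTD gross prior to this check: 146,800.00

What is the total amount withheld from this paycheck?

Wage Tax: taxable = 10,270.00 − 1×260.00 = 10,010.00
  280.00 + 8.5% × (10,010.00 − 5,600.00) = 280.00 + 8.5% × 4,410.00 = 654.85
Medical Insurance Levy: 6.82% × 10,270.00 = 700.41
Social Insurance: 2.01% × 10,270.00 = 206.43
Total: 654.85 + 700.41 + 206.43 = 1,561.69

1,561.69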